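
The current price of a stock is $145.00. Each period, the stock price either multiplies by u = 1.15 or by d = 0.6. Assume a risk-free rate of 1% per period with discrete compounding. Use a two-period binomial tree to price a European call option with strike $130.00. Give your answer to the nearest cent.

$33.65

Risk-neutral probability p = (1 + 0.01 − 0.6)/(1.15 − 0.6) = 0.4100/0.5500 = 0.7455
Terminal stock prices: S_uu = 191.8, S_ud = 100, S_dd = 52.2
Terminal payoffs (S − K): max(61.76, 0) = 61.76, max(-29.95, 0) = 0, max(-77.8, 0) = 0
Node u (S = 166.8): V_u = 1/1.01·[0.7455·61.7625 + 0.2545·0.0000] = 45.5853
Node d (S = 87): V_d = 1/1.01·[0.7455·0.0000 + 0.2545·0.0000] = 0.0000
Node 0 (S = 145): V_0 = 1/1.01·[0.7455·45.5853 + 0.2545·0.0000] = 33.6453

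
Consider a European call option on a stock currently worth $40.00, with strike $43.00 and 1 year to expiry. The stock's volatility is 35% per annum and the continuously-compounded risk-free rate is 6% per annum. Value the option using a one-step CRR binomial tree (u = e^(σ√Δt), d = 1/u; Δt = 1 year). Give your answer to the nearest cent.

CRR parameters: u = e^(σ√Δt) = e^(0.35·√1) = 1.4191, d = 1/u = 0.7047
Per-period rate: rΔt = 0.06·1 = 0.06, so R = e^0.06 = 1.0618
Risk-neutral probability p = (e^0.06 − 0.7047)/(1.4191 − 0.7047) = 0.3571/0.7144 = 0.4999
Terminal stock prices: S_u = 56.76, S_d = 28.19
Terminal payoffs (S − K): max(13.76, 0) = 13.76, max(-14.81, 0) = 0
Node 0 (S = 40): V_0 = e^(−0.06)·[0.4999·13.7627 + 0.5001·0.0000] = 6.4799

$6.48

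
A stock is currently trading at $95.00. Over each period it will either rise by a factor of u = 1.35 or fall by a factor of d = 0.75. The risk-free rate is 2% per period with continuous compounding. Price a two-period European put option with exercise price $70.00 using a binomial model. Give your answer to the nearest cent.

Risk-neutral probability p = (e^0.02 − 0.75)/(1.35 − 0.75) = 0.2702/0.6000 = 0.4503
Terminal stock prices: S_uu = 173.1, S_ud = 96.19, S_dd = 53.44
Terminal payoffs (K − S): max(-103.1, 0) = 0, max(-26.19, 0) = 0, max(16.56, 0) = 16.56
Node u (S = 128.2): V_u = e^(−0.02)·[0.4503·0.0000 + 0.5497·0.0000] = 0.0000
Node d (S = 71.25): V_d = e^(−0.02)·[0.4503·0.0000 + 0.5497·16.5625] = 8.9235
Node 0 (S = 95): V_0 = e^(−0.02)·[0.4503·0.0000 + 0.5497·8.9235] = 4.8078

$4.81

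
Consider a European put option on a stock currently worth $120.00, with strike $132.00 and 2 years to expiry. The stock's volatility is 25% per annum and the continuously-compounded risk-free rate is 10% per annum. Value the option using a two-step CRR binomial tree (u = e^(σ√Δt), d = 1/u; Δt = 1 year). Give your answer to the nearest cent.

CRR parameters: u = e^(σ√Δt) = e^(0.25·√1) = 1.2840, d = 1/u = 0.7788
Per-period rate: rΔt = 0.1·1 = 0.1, so R = e^0.1 = 1.1052
Risk-neutral probability p = (e^0.1 − 0.7788)/(1.2840 − 0.7788) = 0.3264/0.5052 = 0.6460
Terminal stock prices: S_uu = 197.8, S_ud = 120, S_dd = 72.78
Terminal payoffs (K − S): max(-65.85, 0) = 0, max(12, 0) = 12, max(59.22, 0) = 59.22
Node u (S = 154.1): V_u = e^(−0.1)·[0.6460·0.0000 + 0.3540·12.0000] = 3.8439
Node d (S = 93.46): V_d = e^(−0.1)·[0.6460·12.0000 + 0.3540·59.2163] = 25.9824
Node 0 (S = 120): V_0 = e^(−0.1)·[0.6460·3.8439 + 0.3540·25.9824] = 10.5695

$10.57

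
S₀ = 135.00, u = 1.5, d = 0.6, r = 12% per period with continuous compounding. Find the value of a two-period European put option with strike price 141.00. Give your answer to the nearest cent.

Risk-neutral probability p = (e^0.12 − 0.6)/(1.5 − 0.6) = 0.5275/0.9000 = 0.5861
Terminal stock prices: S_uu = 303.8, S_ud = 121.5, S_dd = 48.6
Terminal payoffs (K − S): max(-162.8, 0) = 0, max(19.5, 0) = 19.5, max(92.4, 0) = 92.4
Node u (S = 202.5): V_u = e^(−0.12)·[0.5861·0.0000 + 0.4139·19.5000] = 7.1582
Node d (S = 81): V_d = e^(−0.12)·[0.5861·19.5000 + 0.4139·92.4000] = 44.0558
Node 0 (S = 135): V_0 = e^(−0.12)·[0.5861·7.1582 + 0.4139·44.0558] = 19.8935

19.89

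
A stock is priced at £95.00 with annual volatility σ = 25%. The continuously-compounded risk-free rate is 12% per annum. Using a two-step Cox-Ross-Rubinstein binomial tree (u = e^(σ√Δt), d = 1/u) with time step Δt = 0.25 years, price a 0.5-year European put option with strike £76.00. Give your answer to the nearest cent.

CRR parameters: u = e^(σ√Δt) = e^(0.25·√0.25) = 1.1331, d = 1/u = 0.8825
Per-period rate: rΔt = 0.12·0.25 = 0.03, so R = e^0.03 = 1.0305
Risk-neutral probability p = (e^0.03 − 0.8825)/(1.1331 − 0.8825) = 0.1480/0.2507 = 0.5903
Terminal stock prices: S_uu = 122, S_ud = 95, S_dd = 73.99
Terminal payoffs (K − S): max(-45.98, 0) = 0, max(-19, 0) = 0, max(2.014, 0) = 2.014
Node u (S = 107.6): V_u = e^(−0.03)·[0.5903·0.0000 + 0.4097·0.0000] = 0.0000
Node d (S = 83.84): V_d = e^(−0.03)·[0.5903·0.0000 + 0.4097·2.0139] = 0.8007
Node 0 (S = 95): V_0 = e^(−0.03)·[0.5903·0.0000 + 0.4097·0.8007] = 0.3184

£0.32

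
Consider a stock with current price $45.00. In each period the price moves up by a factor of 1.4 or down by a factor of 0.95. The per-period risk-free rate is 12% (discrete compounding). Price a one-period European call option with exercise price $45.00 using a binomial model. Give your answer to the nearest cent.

Risk-neutral probability p = (1 + 0.12 − 0.95)/(1.4 − 0.95) = 0.1700/0.4500 = 0.3778
Terminal stock prices: S_u = 63, S_d = 42.75
Terminal payoffs (S − K): max(18, 0) = 18, max(-2.25, 0) = 0
Node 0 (S = 45): V_0 = 1/1.12·[0.3778·18.0000 + 0.6222·0.0000] = 6.0714

$6.07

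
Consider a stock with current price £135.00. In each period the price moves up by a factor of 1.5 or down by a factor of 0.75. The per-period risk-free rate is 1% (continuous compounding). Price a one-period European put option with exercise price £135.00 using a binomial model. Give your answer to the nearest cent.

£21.83

Risk-neutral probability p = (e^0.01 − 0.75)/(1.5 − 0.75) = 0.2601/0.7500 = 0.3467
Terminal stock prices: S_u = 202.5, S_d = 101.2
Terminal payoffs (K − S): max(-67.5, 0) = 0, max(33.75, 0) = 33.75
Node 0 (S = 135): V_0 = e^(−0.01)·[0.3467·0.0000 + 0.6533·33.7500] = 21.8284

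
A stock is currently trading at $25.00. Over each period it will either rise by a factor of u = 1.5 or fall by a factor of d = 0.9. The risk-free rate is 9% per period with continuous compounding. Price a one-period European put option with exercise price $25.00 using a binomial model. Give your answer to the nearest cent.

$1.55

Risk-neutral probability p = (e^0.09 − 0.9)/(1.5 − 0.9) = 0.1942/0.6000 = 0.3236
Terminal stock prices: S_u = 37.5, S_d = 22.5
Terminal payoffs (K − S): max(-12.5, 0) = 0, max(2.5, 0) = 2.5
Node 0 (S = 25): V_0 = e^(−0.09)·[0.3236·0.0000 + 0.6764·2.5000] = 1.5454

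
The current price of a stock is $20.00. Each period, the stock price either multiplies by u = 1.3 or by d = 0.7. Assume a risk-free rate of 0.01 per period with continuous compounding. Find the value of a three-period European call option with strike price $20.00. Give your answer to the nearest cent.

Risk-neutral probability p = (e^0.01 − 0.7)/(1.3 − 0.7) = 0.3101/0.6000 = 0.5168
Terminal stock prices: S_uuu = 43.94, S_uud = 23.66, S_udd = 12.74, S_ddd = 6.86
Terminal payoffs (S − K): max(23.94, 0) = 23.94, max(3.66, 0) = 3.66, max(-7.26, 0) = 0, max(-13.14, 0) = 0
Node uu (S = 33.8): V_uu = e^(−0.01)·[0.5168·23.9400 + 0.4832·3.6600] = 13.9990
Node ud (S = 18.2): V_ud = e^(−0.01)·[0.5168·3.6600 + 0.4832·0.0000] = 1.8725
Node dd (S = 9.8): V_dd = e^(−0.01)·[0.5168·0.0000 + 0.4832·0.0000] = 0.0000
Node u (S = 26): V_u = e^(−0.01)·[0.5168·13.9990 + 0.4832·1.8725] = 8.0579
Node d (S = 14): V_d = e^(−0.01)·[0.5168·1.8725 + 0.4832·0.0000] = 0.9580
Node 0 (S = 20): V_0 = e^(−0.01)·[0.5168·8.0579 + 0.4832·0.9580] = 4.5808

$4.58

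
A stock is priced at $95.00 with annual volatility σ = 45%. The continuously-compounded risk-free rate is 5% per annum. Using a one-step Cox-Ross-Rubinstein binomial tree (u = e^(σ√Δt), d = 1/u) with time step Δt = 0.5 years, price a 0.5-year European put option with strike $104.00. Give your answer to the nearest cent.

CRR parameters: u = e^(σ√Δt) = e^(0.45·√0.5) = 1.3746, d = 1/u = 0.7275
Per-period rate: rΔt = 0.05·0.5 = 0.025, so R = e^0.025 = 1.0253
Risk-neutral probability p = (e^0.025 − 0.7275)/(1.3746 − 0.7275) = 0.2979/0.6472 = 0.4602
Terminal stock prices: S_u = 130.6, S_d = 69.11
Terminal payoffs (K − S): max(-26.59, 0) = 0, max(34.89, 0) = 34.89
Node 0 (S = 95): V_0 = e^(−0.025)·[0.4602·0.0000 + 0.5398·34.8914] = 18.3683

$18.37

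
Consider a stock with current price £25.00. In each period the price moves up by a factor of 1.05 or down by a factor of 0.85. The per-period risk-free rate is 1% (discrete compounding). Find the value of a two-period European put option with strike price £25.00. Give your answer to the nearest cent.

Risk-neutral probability p = (1 + 0.01 − 0.85)/(1.05 − 0.85) = 0.1600/0.2000 = 0.8000
Terminal stock prices: S_uu = 27.56, S_ud = 22.31, S_dd = 18.06
Terminal payoffs (K − S): max(-2.562, 0) = 0, max(2.688, 0) = 2.688, max(6.938, 0) = 6.938
Node u (S = 26.25): V_u = 1/1.01·[0.8000·0.0000 + 0.2000·2.6875] = 0.5322
Node d (S = 21.25): V_d = 1/1.01·[0.8000·2.6875 + 0.2000·6.9375] = 3.5025
Node 0 (S = 25): V_0 = 1/1.01·[0.8000·0.5322 + 0.2000·3.5025] = 1.1151

£1.12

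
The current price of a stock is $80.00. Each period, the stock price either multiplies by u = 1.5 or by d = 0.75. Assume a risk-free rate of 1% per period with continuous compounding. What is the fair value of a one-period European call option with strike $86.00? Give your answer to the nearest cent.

Risk-neutral probability p = (e^0.01 − 0.75)/(1.5 − 0.75) = 0.2601/0.7500 = 0.3467
Terminal stock prices: S_u = 120, S_d = 60
Terminal payoffs (S − K): max(34, 0) = 34, max(-26, 0) = 0
Node 0 (S = 80): V_0 = e^(−0.01)·[0.3467·34.0000 + 0.6533·0.0000] = 11.6716

$11.67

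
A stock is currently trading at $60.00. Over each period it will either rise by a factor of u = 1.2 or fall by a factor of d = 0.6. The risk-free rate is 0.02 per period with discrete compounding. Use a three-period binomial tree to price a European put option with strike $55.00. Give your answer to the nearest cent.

$7.56

Risk-neutral probability p = (1 + 0.02 − 0.6)/(1.2 − 0.6) = 0.4200/0.6000 = 0.7000
Terminal stock prices: S_uuu = 103.7, S_uud = 51.84, S_udd = 25.92, S_ddd = 12.96
Terminal payoffs (K − S): max(-48.68, 0) = 0, max(3.16, 0) = 3.16, max(29.08, 0) = 29.08, max(42.04, 0) = 42.04
Node uu (S = 86.4): V_uu = 1/1.02·[0.7000·0.0000 + 0.3000·3.1600] = 0.9294
Node ud (S = 43.2): V_ud = 1/1.02·[0.7000·3.1600 + 0.3000·29.0800] = 10.7216
Node dd (S = 21.6): V_dd = 1/1.02·[0.7000·29.0800 + 0.3000·42.0400] = 32.3216
Node u (S = 72): V_u = 1/1.02·[0.7000·0.9294 + 0.3000·10.7216] = 3.7912
Node d (S = 36): V_d = 1/1.02·[0.7000·10.7216 + 0.3000·32.3216] = 16.8643
Node 0 (S = 60): V_0 = 1/1.02·[0.7000·3.7912 + 0.3000·16.8643] = 7.5619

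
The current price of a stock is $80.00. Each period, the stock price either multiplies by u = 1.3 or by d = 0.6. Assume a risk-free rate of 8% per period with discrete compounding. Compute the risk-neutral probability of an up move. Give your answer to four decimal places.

p = 0.6857

Risk-neutral probability p = (1 + 0.08 − 0.6)/(1.3 − 0.6) = 0.4800/0.7000 = 0.6857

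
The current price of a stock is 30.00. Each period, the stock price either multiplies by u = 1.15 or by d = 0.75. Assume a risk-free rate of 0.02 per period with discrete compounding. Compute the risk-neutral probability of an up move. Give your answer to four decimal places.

p = 0.6750

Risk-neutral probability p = (1 + 0.02 − 0.75)/(1.15 − 0.75) = 0.2700/0.4000 = 0.6750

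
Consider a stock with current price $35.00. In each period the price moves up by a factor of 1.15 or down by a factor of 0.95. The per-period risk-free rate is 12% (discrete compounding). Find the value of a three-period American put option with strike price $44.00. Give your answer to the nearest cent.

$9.00

Risk-neutral probability p = (1 + 0.12 − 0.95)/(1.15 − 0.95) = 0.1700/0.2000 = 0.8500
Terminal stock prices: S_uuu = 53.23, S_uud = 43.97, S_udd = 36.33, S_ddd = 30.01
Terminal payoffs (K − S): max(-9.231, 0) = 0, max(0.02688, 0) = 0.02688, max(7.674, 0) = 7.674, max(13.99, 0) = 13.99
Node uu (S = 46.29): continuation = 1/1.12·[0.8500·0.0000 + 0.1500·0.0269] = 0.0036; exercise value = 0.0000 ≤ continuation, so V_uu = 0.0036
Node ud (S = 38.24): continuation = 1/1.12·[0.8500·0.0269 + 0.1500·7.6744] = 1.0482; exercise value = 5.7625 > continuation, so V_ud = 5.7625 (exercise)
Node dd (S = 31.59): continuation = 1/1.12·[0.8500·7.6744 + 0.1500·13.9919] = 7.6982; exercise value = 12.4125 > continuation, so V_dd = 12.4125 (exercise)
Node u (S = 40.25): continuation = 1/1.12·[0.8500·0.0036 + 0.1500·5.7625] = 0.7745; exercise value = 3.7500 > continuation, so V_u = 3.7500 (exercise)
Node d (S = 33.25): continuation = 1/1.12·[0.8500·5.7625 + 0.1500·12.4125] = 6.0357; exercise value = 10.7500 > continuation, so V_d = 10.7500 (exercise)
Node 0 (S = 35): continuation = 1/1.12·[0.8500·3.7500 + 0.1500·10.7500] = 4.2857; exercise value = 9.0000 > continuation, so V_0 = 9.0000 (exercise)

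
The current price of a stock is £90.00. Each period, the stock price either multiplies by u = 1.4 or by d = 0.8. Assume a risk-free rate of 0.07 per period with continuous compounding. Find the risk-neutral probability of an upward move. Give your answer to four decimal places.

Risk-neutral probability p = (e^0.07 − 0.8)/(1.4 − 0.8) = 0.2725/0.6000 = 0.4542

p = 0.4542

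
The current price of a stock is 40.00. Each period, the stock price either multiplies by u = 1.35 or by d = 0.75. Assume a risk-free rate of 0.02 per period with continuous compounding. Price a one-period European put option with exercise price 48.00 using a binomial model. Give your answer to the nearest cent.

9.70

Risk-neutral probability p = (e^0.02 − 0.75)/(1.35 − 0.75) = 0.2702/0.6000 = 0.4503
Terminal stock prices: S_u = 54, S_d = 30
Terminal payoffs (K − S): max(-6, 0) = 0, max(18, 0) = 18
Node 0 (S = 40): V_0 = e^(−0.02)·[0.4503·0.0000 + 0.5497·18.0000] = 9.6980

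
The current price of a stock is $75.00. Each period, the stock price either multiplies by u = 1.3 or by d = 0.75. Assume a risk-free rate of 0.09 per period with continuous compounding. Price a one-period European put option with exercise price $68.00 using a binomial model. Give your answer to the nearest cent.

$4.02

Risk-neutral probability p = (e^0.09 − 0.75)/(1.3 − 0.75) = 0.3442/0.5500 = 0.6258
Terminal stock prices: S_u = 97.5, S_d = 56.25
Terminal payoffs (K − S): max(-29.5, 0) = 0, max(11.75, 0) = 11.75
Node 0 (S = 75): V_0 = e^(−0.09)·[0.6258·0.0000 + 0.3742·11.7500] = 4.0187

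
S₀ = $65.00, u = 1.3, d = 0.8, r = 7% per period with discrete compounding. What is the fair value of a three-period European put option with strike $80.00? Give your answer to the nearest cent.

Risk-neutral probability p = (1 + 0.07 − 0.8)/(1.3 − 0.8) = 0.2700/0.5000 = 0.5400
Terminal stock prices: S_uuu = 142.8, S_uud = 87.88, S_udd = 54.08, S_ddd = 33.28
Terminal payoffs (K − S): max(-62.81, 0) = 0, max(-7.88, 0) = 0, max(25.92, 0) = 25.92, max(46.72, 0) = 46.72
Node uu (S = 109.9): V_uu = 1/1.07·[0.5400·0.0000 + 0.4600·0.0000] = 0.0000
Node ud (S = 67.6): V_ud = 1/1.07·[0.5400·0.0000 + 0.4600·25.9200] = 11.1432
Node dd (S = 41.6): V_dd = 1/1.07·[0.5400·25.9200 + 0.4600·46.7200] = 33.1664
Node u (S = 84.5): V_u = 1/1.07·[0.5400·0.0000 + 0.4600·11.1432] = 4.7905
Node d (S = 52): V_d = 1/1.07·[0.5400·11.1432 + 0.4600·33.1664] = 19.8821
Node 0 (S = 65): V_0 = 1/1.07·[0.5400·4.7905 + 0.4600·19.8821] = 10.9651

$10.97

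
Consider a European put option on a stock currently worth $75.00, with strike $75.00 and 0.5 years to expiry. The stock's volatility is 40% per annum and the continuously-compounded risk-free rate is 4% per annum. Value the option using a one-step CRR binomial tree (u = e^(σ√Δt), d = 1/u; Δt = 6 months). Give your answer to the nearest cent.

$9.69

CRR parameters: u = e^(σ√Δt) = e^(0.4·√0.5) = 1.3269, d = 1/u = 0.7536
Per-period rate: rΔt = 0.04·0.5 = 0.02, so R = e^0.02 = 1.0202
Risk-neutral probability p = (e^0.02 − 0.7536)/(1.3269 − 0.7536) = 0.2666/0.5733 = 0.4650
Terminal stock prices: S_u = 99.52, S_d = 56.52
Terminal payoffs (K − S): max(-24.52, 0) = 0, max(18.48, 0) = 18.48
Node 0 (S = 75): V_0 = e^(−0.02)·[0.4650·0.0000 + 0.5350·18.4771] = 9.6896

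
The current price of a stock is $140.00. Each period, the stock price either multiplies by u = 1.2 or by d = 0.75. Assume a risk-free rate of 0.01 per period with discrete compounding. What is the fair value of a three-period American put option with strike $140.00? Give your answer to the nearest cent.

Risk-neutral probability p = (1 + 0.01 − 0.75)/(1.2 − 0.75) = 0.2600/0.4500 = 0.5778
Terminal stock prices: S_uuu = 241.9, S_uud = 151.2, S_udd = 94.5, S_ddd = 59.06
Terminal payoffs (K − S): max(-101.9, 0) = 0, max(-11.2, 0) = 0, max(45.5, 0) = 45.5, max(80.94, 0) = 80.94
Node uu (S = 201.6): continuation = 1/1.01·[0.5778·0.0000 + 0.4222·0.0000] = 0.0000; exercise value = 0.0000 ≤ continuation, so V_uu = 0.0000
Node ud (S = 126): continuation = 1/1.01·[0.5778·0.0000 + 0.4222·45.5000] = 19.0209; exercise value = 14.0000 ≤ continuation, so V_ud = 19.0209
Node dd (S = 78.75): continuation = 1/1.01·[0.5778·45.5000 + 0.4222·80.9375] = 59.8639; exercise value = 61.2500 > continuation, so V_dd = 61.2500 (exercise)
Node u (S = 168): continuation = 1/1.01·[0.5778·0.0000 + 0.4222·19.0209] = 7.9515; exercise value = 0.0000 ≤ continuation, so V_u = 7.9515
Node d (S = 105): continuation = 1/1.01·[0.5778·19.0209 + 0.4222·61.2500] = 36.4861; exercise value = 35.0000 ≤ continuation, so V_d = 36.4861
Node 0 (S = 140): continuation = 1/1.01·[0.5778·7.9515 + 0.4222·36.4861] = 19.8014; exercise value = 0.0000 ≤ continuation, so V_0 = 19.8014

$19.80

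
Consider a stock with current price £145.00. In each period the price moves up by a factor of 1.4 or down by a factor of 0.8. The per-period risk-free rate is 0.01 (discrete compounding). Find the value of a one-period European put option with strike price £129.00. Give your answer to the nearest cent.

Risk-neutral probability p = (1 + 0.01 − 0.8)/(1.4 − 0.8) = 0.2100/0.6000 = 0.3500
Terminal stock prices: S_u = 203, S_d = 116
Terminal payoffs (K − S): max(-74, 0) = 0, max(13, 0) = 13
Node 0 (S = 145): V_0 = 1/1.01·[0.3500·0.0000 + 0.6500·13.0000] = 8.3663

£8.37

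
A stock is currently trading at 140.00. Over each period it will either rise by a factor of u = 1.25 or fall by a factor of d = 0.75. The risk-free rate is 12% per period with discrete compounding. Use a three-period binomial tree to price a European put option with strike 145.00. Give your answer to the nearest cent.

Risk-neutral probability p = (1 + 0.12 − 0.75)/(1.25 − 0.75) = 0.3700/0.5000 = 0.7400
Terminal stock prices: S_uuu = 273.4, S_uud = 164.1, S_udd = 98.44, S_ddd = 59.06
Terminal payoffs (K − S): max(-128.4, 0) = 0, max(-19.06, 0) = 0, max(46.56, 0) = 46.56, max(85.94, 0) = 85.94
Node uu (S = 218.8): V_uu = 1/1.12·[0.7400·0.0000 + 0.2600·0.0000] = 0.0000
Node ud (S = 131.2): V_ud = 1/1.12·[0.7400·0.0000 + 0.2600·46.5625] = 10.8092
Node dd (S = 78.75): V_dd = 1/1.12·[0.7400·46.5625 + 0.2600·85.9375] = 50.7143
Node u (S = 175): V_u = 1/1.12·[0.7400·0.0000 + 0.2600·10.8092] = 2.5093
Node d (S = 105): V_d = 1/1.12·[0.7400·10.8092 + 0.2600·50.7143] = 18.9147
Node 0 (S = 140): V_0 = 1/1.12·[0.7400·2.5093 + 0.2600·18.9147] = 6.0488

6.05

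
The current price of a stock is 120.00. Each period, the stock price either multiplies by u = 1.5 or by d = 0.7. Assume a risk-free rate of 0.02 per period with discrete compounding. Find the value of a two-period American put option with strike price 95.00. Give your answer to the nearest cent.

Risk-neutral probability p = (1 + 0.02 − 0.7)/(1.5 − 0.7) = 0.3200/0.8000 = 0.4000
Terminal stock prices: S_uu = 270, S_ud = 126, S_dd = 58.8
Terminal payoffs (K − S): max(-175, 0) = 0, max(-31, 0) = 0, max(36.2, 0) = 36.2
Node u (S = 180): continuation = 1/1.02·[0.4000·0.0000 + 0.6000·0.0000] = 0.0000; exercise value = 0.0000 ≤ continuation, so V_u = 0.0000
Node d (S = 84): continuation = 1/1.02·[0.4000·0.0000 + 0.6000·36.2000] = 21.2941; exercise value = 11.0000 ≤ continuation, so V_d = 21.2941
Node 0 (S = 120): continuation = 1/1.02·[0.4000·0.0000 + 0.6000·21.2941] = 12.5260; exercise value = 0.0000 ≤ continuation, so V_0 = 12.5260

12.53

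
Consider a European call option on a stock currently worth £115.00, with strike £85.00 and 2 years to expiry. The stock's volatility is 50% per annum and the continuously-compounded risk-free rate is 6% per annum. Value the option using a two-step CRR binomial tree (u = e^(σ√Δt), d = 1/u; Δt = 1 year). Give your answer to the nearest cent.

£51.62

CRR parameters: u = e^(σ√Δt) = e^(0.5·√1) = 1.6487, d = 1/u = 0.6065
Per-period rate: rΔt = 0.06·1 = 0.06, so R = e^0.06 = 1.0618
Risk-neutral probability p = (e^0.06 − 0.6065)/(1.6487 − 0.6065) = 0.4553/1.0422 = 0.4369
Terminal stock prices: S_uu = 312.6, S_ud = 115, S_dd = 42.31
Terminal payoffs (S − K): max(227.6, 0) = 227.6, max(30, 0) = 30, max(-42.69, 0) = 0
Node u (S = 189.6): V_u = e^(−0.06)·[0.4369·227.6024 + 0.5631·30.0000] = 109.5530
Node d (S = 69.75): V_d = e^(−0.06)·[0.4369·30.0000 + 0.5631·0.0000] = 12.3430
Node 0 (S = 115): V_0 = e^(−0.06)·[0.4369·109.5530 + 0.5631·12.3430] = 51.6195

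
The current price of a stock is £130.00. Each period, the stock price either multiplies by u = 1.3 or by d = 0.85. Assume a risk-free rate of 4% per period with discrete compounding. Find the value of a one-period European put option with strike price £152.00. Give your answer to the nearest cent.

£23.06

Risk-neutral probability p = (1 + 0.04 − 0.85)/(1.3 − 0.85) = 0.1900/0.4500 = 0.4222
Terminal stock prices: S_u = 169, S_d = 110.5
Terminal payoffs (K − S): max(-17, 0) = 0, max(41.5, 0) = 41.5
Node 0 (S = 130): V_0 = 1/1.04·[0.4222·0.0000 + 0.5778·41.5000] = 23.0556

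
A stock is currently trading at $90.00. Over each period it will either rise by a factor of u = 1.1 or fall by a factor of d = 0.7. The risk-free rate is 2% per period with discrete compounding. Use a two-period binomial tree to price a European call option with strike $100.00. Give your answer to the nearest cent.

$5.47

Risk-neutral probability p = (1 + 0.02 − 0.7)/(1.1 − 0.7) = 0.3200/0.4000 = 0.8000
Terminal stock prices: S_uu = 108.9, S_ud = 69.3, S_dd = 44.1
Terminal payoffs (S − K): max(8.9, 0) = 8.9, max(-30.7, 0) = 0, max(-55.9, 0) = 0
Node u (S = 99): V_u = 1/1.02·[0.8000·8.9000 + 0.2000·0.0000] = 6.9804
Node d (S = 63): V_d = 1/1.02·[0.8000·0.0000 + 0.2000·0.0000] = 0.0000
Node 0 (S = 90): V_0 = 1/1.02·[0.8000·6.9804 + 0.2000·0.0000] = 5.4748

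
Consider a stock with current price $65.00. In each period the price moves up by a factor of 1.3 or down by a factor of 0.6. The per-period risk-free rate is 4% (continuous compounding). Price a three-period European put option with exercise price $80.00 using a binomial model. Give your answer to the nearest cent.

Risk-neutral probability p = (e^0.04 − 0.6)/(1.3 − 0.6) = 0.4408/0.7000 = 0.6297
Terminal stock prices: S_uuu = 142.8, S_uud = 65.91, S_udd = 30.42, S_ddd = 14.04
Terminal payoffs (K − S): max(-62.81, 0) = 0, max(14.09, 0) = 14.09, max(49.58, 0) = 49.58, max(65.96, 0) = 65.96
Node uu (S = 109.9): V_uu = e^(−0.04)·[0.6297·0.0000 + 0.3703·14.0900] = 5.0125
Node ud (S = 50.7): V_ud = e^(−0.04)·[0.6297·14.0900 + 0.3703·49.5800] = 26.1632
Node dd (S = 23.4): V_dd = e^(−0.04)·[0.6297·49.5800 + 0.3703·65.9600] = 53.4632
Node u (S = 84.5): V_u = e^(−0.04)·[0.6297·5.0125 + 0.3703·26.1632] = 12.3404
Node d (S = 39): V_d = e^(−0.04)·[0.6297·26.1632 + 0.3703·53.4632] = 34.8493
Node 0 (S = 65): V_0 = e^(−0.04)·[0.6297·12.3404 + 0.3703·34.8493] = 19.8641

$19.86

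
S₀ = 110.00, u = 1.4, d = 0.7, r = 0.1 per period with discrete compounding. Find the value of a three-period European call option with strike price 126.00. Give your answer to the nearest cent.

32.51

Risk-neutral probability p = (1 + 0.1 − 0.7)/(1.4 − 0.7) = 0.4000/0.7000 = 0.5714
Terminal stock prices: S_uuu = 301.8, S_uud = 150.9, S_udd = 75.46, S_ddd = 37.73
Terminal payoffs (S − K): max(175.8, 0) = 175.8, max(24.92, 0) = 24.92, max(-50.54, 0) = 0, max(-88.27, 0) = 0
Node uu (S = 215.6): V_uu = 1/1.1·[0.5714·175.8400 + 0.4286·24.9200] = 101.0545
Node ud (S = 107.8): V_ud = 1/1.1·[0.5714·24.9200 + 0.4286·0.0000] = 12.9455
Node dd (S = 53.9): V_dd = 1/1.1·[0.5714·0.0000 + 0.4286·0.0000] = 0.0000
Node u (S = 154): V_u = 1/1.1·[0.5714·101.0545 + 0.4286·12.9455] = 57.5396
Node d (S = 77): V_d = 1/1.1·[0.5714·12.9455 + 0.4286·0.0000] = 6.7249
Node 0 (S = 110): V_0 = 1/1.1·[0.5714·57.5396 + 0.4286·6.7249] = 32.5108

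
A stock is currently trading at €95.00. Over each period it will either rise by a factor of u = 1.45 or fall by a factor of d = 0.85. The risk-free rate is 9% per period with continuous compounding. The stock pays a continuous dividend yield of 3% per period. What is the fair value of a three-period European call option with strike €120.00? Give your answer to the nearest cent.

Per-period risk-free factor R = e^0.09 = 1.0942; dividend-adjusted growth = e^(0.09−0.03) = 1.0618.
Risk-neutral probability p = (1.0618 − 0.85)/(1.45 − 0.85) = 0.2118/0.6000 = 0.3531
Terminal stock prices: S_uuu = 289.6, S_uud = 169.8, S_udd = 99.52, S_ddd = 58.34
Terminal payoffs (S − K): max(169.6, 0) = 169.6, max(49.78, 0) = 49.78, max(-20.48, 0) = 0, max(-61.66, 0) = 0
Node uu (S = 199.7): V_uu = e^(−0.09)·[0.3531·169.6194 + 0.6469·49.7769] = 84.1626
Node ud (S = 117.1): V_ud = e^(−0.09)·[0.3531·49.7769 + 0.6469·0.0000] = 16.0617
Node dd (S = 68.64): V_dd = e^(−0.09)·[0.3531·0.0000 + 0.6469·0.0000] = 0.0000
Node u (S = 137.8): V_u = e^(−0.09)·[0.3531·84.1626 + 0.6469·16.0617] = 36.6536
Node d (S = 80.75): V_d = e^(−0.09)·[0.3531·16.0617 + 0.6469·0.0000] = 5.1827
Node 0 (S = 95): V_0 = e^(−0.09)·[0.3531·36.6536 + 0.6469·5.1827] = 14.8914

€14.89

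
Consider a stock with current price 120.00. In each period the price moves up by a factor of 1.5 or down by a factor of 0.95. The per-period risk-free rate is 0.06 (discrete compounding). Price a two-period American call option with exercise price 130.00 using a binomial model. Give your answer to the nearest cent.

16.66

Risk-neutral probability p = (1 + 0.06 − 0.95)/(1.5 − 0.95) = 0.1100/0.5500 = 0.2000
Terminal stock prices: S_uu = 270, S_ud = 171, S_dd = 108.3
Terminal payoffs (S − K): max(140, 0) = 140, max(41, 0) = 41, max(-21.7, 0) = 0
Node u (S = 180): continuation = 1/1.06·[0.2000·140.0000 + 0.8000·41.0000] = 57.3585; exercise value = 50.0000 ≤ continuation, so V_u = 57.3585
Node d (S = 114): continuation = 1/1.06·[0.2000·41.0000 + 0.8000·0.0000] = 7.7358; exercise value = 0.0000 ≤ continuation, so V_d = 7.7358
Node 0 (S = 120): continuation = 1/1.06·[0.2000·57.3585 + 0.8000·7.7358] = 16.6607; exercise value = 0.0000 ≤ continuation, so V_0 = 16.6607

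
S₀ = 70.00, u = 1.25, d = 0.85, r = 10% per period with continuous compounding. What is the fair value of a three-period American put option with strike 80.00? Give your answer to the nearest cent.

Risk-neutral probability p = (e^0.1 − 0.85)/(1.25 − 0.85) = 0.2552/0.4000 = 0.6379
Terminal stock prices: S_uuu = 136.7, S_uud = 92.97, S_udd = 63.22, S_ddd = 42.99
Terminal payoffs (K − S): max(-56.72, 0) = 0, max(-12.97, 0) = 0, max(16.78, 0) = 16.78, max(37.01, 0) = 37.01
Node uu (S = 109.4): continuation = e^(−0.1)·[0.6379·0.0000 + 0.3621·0.0000] = 0.0000; exercise value = 0.0000 ≤ continuation, so V_uu = 0.0000
Node ud (S = 74.38): continuation = e^(−0.1)·[0.6379·0.0000 + 0.3621·16.7813] = 5.4978; exercise value = 5.6250 > continuation, so V_ud = 5.6250 (exercise)
Node dd (S = 50.57): continuation = e^(−0.1)·[0.6379·16.7813 + 0.3621·37.0113] = 21.8120; exercise value = 29.4250 > continuation, so V_dd = 29.4250 (exercise)
Node u (S = 87.5): continuation = e^(−0.1)·[0.6379·0.0000 + 0.3621·5.6250] = 1.8428; exercise value = 0.0000 ≤ continuation, so V_u = 1.8428
Node d (S = 59.5): continuation = e^(−0.1)·[0.6379·5.6250 + 0.3621·29.4250] = 12.8870; exercise value = 20.5000 > continuation, so V_d = 20.5000 (exercise)
Node 0 (S = 70): continuation = e^(−0.1)·[0.6379·1.8428 + 0.3621·20.5000] = 7.7799; exercise value = 10.0000 > continuation, so V_0 = 10.0000 (exercise)

10.00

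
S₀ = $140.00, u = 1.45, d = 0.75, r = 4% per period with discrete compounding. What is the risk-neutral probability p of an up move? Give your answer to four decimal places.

p = 0.4143

Risk-neutral probability p = (1 + 0.04 − 0.75)/(1.45 − 0.75) = 0.2900/0.7000 = 0.4143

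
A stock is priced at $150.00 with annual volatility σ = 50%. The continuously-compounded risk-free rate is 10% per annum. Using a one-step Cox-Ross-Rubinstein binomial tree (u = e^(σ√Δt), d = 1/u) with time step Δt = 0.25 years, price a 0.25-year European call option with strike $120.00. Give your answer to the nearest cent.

CRR parameters: u = e^(σ√Δt) = e^(0.5·√0.25) = 1.2840, d = 1/u = 0.7788
Per-period rate: rΔt = 0.1·0.25 = 0.025, so R = e^0.025 = 1.0253
Risk-neutral probability p = (e^0.025 − 0.7788)/(1.2840 − 0.7788) = 0.2465/0.5052 = 0.4879
Terminal stock prices: S_u = 192.6, S_d = 116.8
Terminal payoffs (S − K): max(72.6, 0) = 72.6, max(-3.18, 0) = 0
Node 0 (S = 150): V_0 = e^(−0.025)·[0.4879·72.6038 + 0.5121·0.0000] = 34.5509

$34.55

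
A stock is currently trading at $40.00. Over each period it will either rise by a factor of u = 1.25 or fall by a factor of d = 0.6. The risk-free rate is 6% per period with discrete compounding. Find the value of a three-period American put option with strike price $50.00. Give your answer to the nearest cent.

$12.39

Risk-neutral probability p = (1 + 0.06 − 0.6)/(1.25 − 0.6) = 0.4600/0.6500 = 0.7077
Terminal stock prices: S_uuu = 78.12, S_uud = 37.5, S_udd = 18, S_ddd = 8.64
Terminal payoffs (K − S): max(-28.12, 0) = 0, max(12.5, 0) = 12.5, max(32, 0) = 32, max(41.36, 0) = 41.36
Node uu (S = 62.5): continuation = 1/1.06·[0.7077·0.0000 + 0.2923·12.5000] = 3.4470; exercise value = 0.0000 ≤ continuation, so V_uu = 3.4470
Node ud (S = 30): continuation = 1/1.06·[0.7077·12.5000 + 0.2923·32.0000] = 17.1698; exercise value = 20.0000 > continuation, so V_ud = 20.0000 (exercise)
Node dd (S = 14.4): continuation = 1/1.06·[0.7077·32.0000 + 0.2923·41.3600] = 32.7698; exercise value = 35.6000 > continuation, so V_dd = 35.6000 (exercise)
Node u (S = 50): continuation = 1/1.06·[0.7077·3.4470 + 0.2923·20.0000] = 7.8166; exercise value = 0.0000 ≤ continuation, so V_u = 7.8166
Node d (S = 24): continuation = 1/1.06·[0.7077·20.0000 + 0.2923·35.6000] = 23.1698; exercise value = 26.0000 > continuation, so V_d = 26.0000 (exercise)
Node 0 (S = 40): continuation = 1/1.06·[0.7077·7.8166 + 0.2923·26.0000] = 12.3884; exercise value = 10.0000 ≤ continuation, so V_0 = 12.3884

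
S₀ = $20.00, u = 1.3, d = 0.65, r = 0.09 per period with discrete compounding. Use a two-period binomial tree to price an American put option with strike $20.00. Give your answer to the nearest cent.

$2.65

Risk-neutral probability p = (1 + 0.09 − 0.65)/(1.3 − 0.65) = 0.4400/0.6500 = 0.6769
Terminal stock prices: S_uu = 33.8, S_ud = 16.9, S_dd = 8.45
Terminal payoffs (K − S): max(-13.8, 0) = 0, max(3.1, 0) = 3.1, max(11.55, 0) = 11.55
Node u (S = 26): continuation = 1/1.09·[0.6769·0.0000 + 0.3231·3.1000] = 0.9188; exercise value = 0.0000 ≤ continuation, so V_u = 0.9188
Node d (S = 13): continuation = 1/1.09·[0.6769·3.1000 + 0.3231·11.5500] = 5.3486; exercise value = 7.0000 > continuation, so V_d = 7.0000 (exercise)
Node 0 (S = 20): continuation = 1/1.09·[0.6769·0.9188 + 0.3231·7.0000] = 2.6454; exercise value = 0.0000 ≤ continuation, so V_0 = 2.6454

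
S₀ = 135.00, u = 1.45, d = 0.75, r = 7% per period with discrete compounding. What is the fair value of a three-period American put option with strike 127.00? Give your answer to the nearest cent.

Risk-neutral probability p = (1 + 0.07 − 0.75)/(1.45 − 0.75) = 0.3200/0.7000 = 0.4571
Terminal stock prices: S_uuu = 411.6, S_uud = 212.9, S_udd = 110.1, S_ddd = 56.95
Terminal payoffs (K − S): max(-284.6, 0) = 0, max(-85.88, 0) = 0, max(16.89, 0) = 16.89, max(70.05, 0) = 70.05
Node uu (S = 283.8): continuation = 1/1.07·[0.4571·0.0000 + 0.5429·0.0000] = 0.0000; exercise value = 0.0000 ≤ continuation, so V_uu = 0.0000
Node ud (S = 146.8): continuation = 1/1.07·[0.4571·0.0000 + 0.5429·16.8906] = 8.5693; exercise value = 0.0000 ≤ continuation, so V_ud = 8.5693
Node dd (S = 75.94): continuation = 1/1.07·[0.4571·16.8906 + 0.5429·70.0469] = 42.7541; exercise value = 51.0625 > continuation, so V_dd = 51.0625 (exercise)
Node u (S = 195.8): continuation = 1/1.07·[0.4571·0.0000 + 0.5429·8.5693] = 4.3476; exercise value = 0.0000 ≤ continuation, so V_u = 4.3476
Node d (S = 101.2): continuation = 1/1.07·[0.4571·8.5693 + 0.5429·51.0625] = 29.5673; exercise value = 25.7500 ≤ continuation, so V_d = 29.5673
Node 0 (S = 135): continuation = 1/1.07·[0.4571·4.3476 + 0.5429·29.5673] = 16.8582; exercise value = 0.0000 ≤ continuation, so V_0 = 16.8582

16.86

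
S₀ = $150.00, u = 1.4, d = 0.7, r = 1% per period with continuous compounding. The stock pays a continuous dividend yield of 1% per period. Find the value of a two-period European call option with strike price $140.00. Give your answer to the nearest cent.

Per-period risk-free factor R = e^0.01 = 1.0101; dividend-adjusted growth = e^(0.01−0.01) = 1.0000.
Risk-neutral probability p = (1.0000 − 0.7)/(1.4 − 0.7) = 0.3000/0.7000 = 0.4286
Terminal stock prices: S_uu = 294, S_ud = 147, S_dd = 73.5
Terminal payoffs (S − K): max(154, 0) = 154, max(7, 0) = 7, max(-66.5, 0) = 0
Node u (S = 210): V_u = e^(−0.01)·[0.4286·154.0000 + 0.5714·7.0000] = 69.3035
Node d (S = 105): V_d = e^(−0.01)·[0.4286·7.0000 + 0.5714·0.0000] = 2.9701
Node 0 (S = 150): V_0 = e^(−0.01)·[0.4286·69.3035 + 0.5714·2.9701] = 31.0863

$31.09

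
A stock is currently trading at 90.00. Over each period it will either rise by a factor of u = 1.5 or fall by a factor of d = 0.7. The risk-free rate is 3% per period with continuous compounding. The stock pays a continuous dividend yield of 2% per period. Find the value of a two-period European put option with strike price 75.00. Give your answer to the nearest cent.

10.92

Per-period risk-free factor R = e^0.03 = 1.0305; dividend-adjusted growth = e^(0.03−0.02) = 1.0101.
Risk-neutral probability p = (1.0101 − 0.7)/(1.5 − 0.7) = 0.3101/0.8000 = 0.3876
Terminal stock prices: S_uu = 202.5, S_ud = 94.5, S_dd = 44.1
Terminal payoffs (K − S): max(-127.5, 0) = 0, max(-19.5, 0) = 0, max(30.9, 0) = 30.9
Node u (S = 135): V_u = e^(−0.03)·[0.3876·0.0000 + 0.6124·0.0000] = 0.0000
Node d (S = 63): V_d = e^(−0.03)·[0.3876·0.0000 + 0.6124·30.9000] = 18.3650
Node 0 (S = 90): V_0 = e^(−0.03)·[0.3876·0.0000 + 0.6124·18.3650] = 10.9150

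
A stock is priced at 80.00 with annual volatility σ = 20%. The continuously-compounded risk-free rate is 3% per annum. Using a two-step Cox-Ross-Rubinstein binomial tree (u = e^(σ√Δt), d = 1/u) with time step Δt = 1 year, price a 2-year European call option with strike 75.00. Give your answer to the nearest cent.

13.89

CRR parameters: u = e^(σ√Δt) = e^(0.2·√1) = 1.2214, d = 1/u = 0.8187
Per-period rate: rΔt = 0.03·1 = 0.03, so R = e^0.03 = 1.0305
Risk-neutral probability p = (e^0.03 − 0.8187)/(1.2214 − 0.8187) = 0.2117/0.4027 = 0.5258
Terminal stock prices: S_uu = 119.3, S_ud = 80, S_dd = 53.63
Terminal payoffs (S − K): max(44.35, 0) = 44.35, max(5, 0) = 5, max(-21.37, 0) = 0
Node u (S = 97.71): V_u = e^(−0.03)·[0.5258·44.3460 + 0.4742·5.0000] = 24.9288
Node d (S = 65.5): V_d = e^(−0.03)·[0.5258·5.0000 + 0.4742·0.0000] = 2.5513
Node 0 (S = 80): V_0 = e^(−0.03)·[0.5258·24.9288 + 0.4742·2.5513] = 13.8942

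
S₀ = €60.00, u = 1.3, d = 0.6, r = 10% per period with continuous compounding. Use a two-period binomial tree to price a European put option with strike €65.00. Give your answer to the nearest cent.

Risk-neutral probability p = (e^0.1 − 0.6)/(1.3 − 0.6) = 0.5052/0.7000 = 0.7217
Terminal stock prices: S_uu = 101.4, S_ud = 46.8, S_dd = 21.6
Terminal payoffs (K − S): max(-36.4, 0) = 0, max(18.2, 0) = 18.2, max(43.4, 0) = 43.4
Node u (S = 78): V_u = e^(−0.1)·[0.7217·0.0000 + 0.2783·18.2000] = 4.5835
Node d (S = 36): V_d = e^(−0.1)·[0.7217·18.2000 + 0.2783·43.4000] = 22.8144
Node 0 (S = 60): V_0 = e^(−0.1)·[0.7217·4.5835 + 0.2783·22.8144] = 8.7386

€8.74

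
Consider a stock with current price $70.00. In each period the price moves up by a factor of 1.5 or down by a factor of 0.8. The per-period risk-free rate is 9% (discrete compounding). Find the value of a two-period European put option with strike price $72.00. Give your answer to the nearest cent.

$7.85

Risk-neutral probability p = (1 + 0.09 − 0.8)/(1.5 − 0.8) = 0.2900/0.7000 = 0.4143
Terminal stock prices: S_uu = 157.5, S_ud = 84, S_dd = 44.8
Terminal payoffs (K − S): max(-85.5, 0) = 0, max(-12, 0) = 0, max(27.2, 0) = 27.2
Node u (S = 105): V_u = 1/1.09·[0.4143·0.0000 + 0.5857·0.0000] = 0.0000
Node d (S = 56): V_d = 1/1.09·[0.4143·0.0000 + 0.5857·27.2000] = 14.6160
Node 0 (S = 70): V_0 = 1/1.09·[0.4143·0.0000 + 0.5857·14.6160] = 7.8539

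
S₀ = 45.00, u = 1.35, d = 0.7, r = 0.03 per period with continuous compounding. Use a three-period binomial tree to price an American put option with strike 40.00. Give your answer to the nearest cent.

6.38

Risk-neutral probability p = (e^0.03 − 0.7)/(1.35 − 0.7) = 0.3305/0.6500 = 0.5084
Terminal stock prices: S_uuu = 110.7, S_uud = 57.41, S_udd = 29.77, S_ddd = 15.43
Terminal payoffs (K − S): max(-70.72, 0) = 0, max(-17.41, 0) = 0, max(10.23, 0) = 10.23, max(24.57, 0) = 24.57
Node uu (S = 82.01): continuation = e^(−0.03)·[0.5084·0.0000 + 0.4916·0.0000] = 0.0000; exercise value = 0.0000 ≤ continuation, so V_uu = 0.0000
Node ud (S = 42.53): continuation = e^(−0.03)·[0.5084·0.0000 + 0.4916·10.2325] = 4.8817; exercise value = 0.0000 ≤ continuation, so V_ud = 4.8817
Node dd (S = 22.05): continuation = e^(−0.03)·[0.5084·10.2325 + 0.4916·24.5650] = 16.7678; exercise value = 17.9500 > continuation, so V_dd = 17.9500 (exercise)
Node u (S = 60.75): continuation = e^(−0.03)·[0.5084·0.0000 + 0.4916·4.8817] = 2.3290; exercise value = 0.0000 ≤ continuation, so V_u = 2.3290
Node d (S = 31.5): continuation = e^(−0.03)·[0.5084·4.8817 + 0.4916·17.9500] = 10.9720; exercise value = 8.5000 ≤ continuation, so V_d = 10.9720
Node 0 (S = 45): continuation = e^(−0.03)·[0.5084·2.3290 + 0.4916·10.9720] = 6.3836; exercise value = 0.0000 ≤ continuation, so V_0 = 6.3836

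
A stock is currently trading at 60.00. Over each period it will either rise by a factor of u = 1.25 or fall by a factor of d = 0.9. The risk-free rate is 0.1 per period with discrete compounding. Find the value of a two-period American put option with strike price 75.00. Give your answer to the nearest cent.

15.00

Risk-neutral probability p = (1 + 0.1 − 0.9)/(1.25 − 0.9) = 0.2000/0.3500 = 0.5714
Terminal stock prices: S_uu = 93.75, S_ud = 67.5, S_dd = 48.6
Terminal payoffs (K − S): max(-18.75, 0) = 0, max(7.5, 0) = 7.5, max(26.4, 0) = 26.4
Node u (S = 75): continuation = 1/1.1·[0.5714·0.0000 + 0.4286·7.5000] = 2.9221; exercise value = 0.0000 ≤ continuation, so V_u = 2.9221
Node d (S = 54): continuation = 1/1.1·[0.5714·7.5000 + 0.4286·26.4000] = 14.1818; exercise value = 21.0000 > continuation, so V_d = 21.0000 (exercise)
Node 0 (S = 60): continuation = 1/1.1·[0.5714·2.9221 + 0.4286·21.0000] = 9.6998; exercise value = 15.0000 > continuation, so V_0 = 15.0000 (exercise)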